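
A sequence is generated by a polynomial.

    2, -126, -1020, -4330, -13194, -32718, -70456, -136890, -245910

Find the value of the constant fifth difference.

D1: -128, -894, -3310, -8864, -19524, -37738, -66434, -109020
D2: -766, -2416, -5554, -10660, -18214, -28696, -42586
D3: -1650, -3138, -5106, -7554, -10482, -13890
D4: -1488, -1968, -2448, -2928, -3408
D5: -480, -480, -480, -480

-480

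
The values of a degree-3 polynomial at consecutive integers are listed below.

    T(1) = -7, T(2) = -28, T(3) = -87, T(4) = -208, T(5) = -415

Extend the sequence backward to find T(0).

0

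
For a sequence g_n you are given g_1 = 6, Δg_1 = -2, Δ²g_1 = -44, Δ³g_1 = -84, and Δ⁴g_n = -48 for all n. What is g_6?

-1524

Build the table forward from the leading diagonal:
D4: -48, -48, -48, -48, -48, -48
D3: -84, -132, -180, -228, -276, -324
D2: -44, -128, -260, -440, -668, -944
D1: -2, -46, -174, -434, -874, -1542
g: 6, 4, -42, -216, -650, -1524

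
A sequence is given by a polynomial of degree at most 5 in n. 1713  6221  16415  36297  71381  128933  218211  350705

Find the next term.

4508 , 10194 , 19882 , 35084 , 57552 , 89278 , 132494
5686 , 9688 , 15202 , 22468 , 31726 , 43216
4002 , 5514 , 7266 , 9258 , 11490
1512 , 1752 , 1992 , 2232
240 , 240 , 240
Fifth differences constant at 240.
2232 + 240 = 2472;  11490 + 2472 = 13962;  43216 + 13962 = 57178;  132494 + 57178 = 189672;  350705 + 189672 = 540377

540377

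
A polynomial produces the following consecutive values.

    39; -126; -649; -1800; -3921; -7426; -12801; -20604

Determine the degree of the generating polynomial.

4

First differences: -165, -523, -1151, -2121, -3505, -5375, -7803
Second differences: -358, -628, -970, -1384, -1870, -2428
Third differences: -270, -342, -414, -486, -558
Fourth differences: -72, -72, -72, -72
The fourth differences are constant, so the polynomial has degree 4.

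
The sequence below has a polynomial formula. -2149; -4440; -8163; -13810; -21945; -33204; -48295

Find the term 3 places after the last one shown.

-124720

Δ: -2291, -3723, -5647, -8135, -11259, -15091
Δ²: -1432, -1924, -2488, -3124, -3832
Δ³: -492, -564, -636, -708
Δ⁴: -72, -72, -72
The fourth differences are constant (-72).
-708 − 72 = -780;  -3832 − 780 = -4612;  -15091 − 4612 = -19703;  -48295 − 19703 = -67998
-780 − 72 = -852;  -4612 − 852 = -5464;  -19703 − 5464 = -25167;  -67998 − 25167 = -93165
-852 − 72 = -924;  -5464 − 924 = -6388;  -25167 − 6388 = -31555;  -93165 − 31555 = -124720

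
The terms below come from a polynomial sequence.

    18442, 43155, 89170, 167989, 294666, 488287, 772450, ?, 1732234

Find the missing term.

1175745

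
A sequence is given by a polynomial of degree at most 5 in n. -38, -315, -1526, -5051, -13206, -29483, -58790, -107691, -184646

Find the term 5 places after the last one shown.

D1: -277 , -1211 , -3525 , -8155 , -16277 , -29307 , -48901 , -76955
D2: -934 , -2314 , -4630 , -8122 , -13030 , -19594 , -28054
D3: -1380 , -2316 , -3492 , -4908 , -6564 , -8460
D4: -936 , -1176 , -1416 , -1656 , -1896
D5: -240 , -240 , -240 , -240
Constant fifth difference = -240, so extend:
-1896 − 240 = -2136;  -8460 − 2136 = -10596;  -28054 − 10596 = -38650;  -76955 − 38650 = -115605;  -184646 − 115605 = -300251
-2136 − 240 = -2376;  -10596 − 2376 = -12972;  -38650 − 12972 = -51622;  -115605 − 51622 = -167227;  -300251 − 167227 = -467478
-2376 − 240 = -2616;  -12972 − 2616 = -15588;  -51622 − 15588 = -67210;  -167227 − 67210 = -234437;  -467478 − 234437 = -701915
-2616 − 240 = -2856;  -15588 − 2856 = -18444;  -67210 − 18444 = -85654;  -234437 − 85654 = -320091;  -701915 − 320091 = -1022006
-2856 − 240 = -3096;  -18444 − 3096 = -21540;  -85654 − 21540 = -107194;  -320091 − 107194 = -427285;  -1022006 − 427285 = -1449291

-1449291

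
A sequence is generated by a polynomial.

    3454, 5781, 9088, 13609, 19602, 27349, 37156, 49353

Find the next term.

64294

Δ: 2327, 3307, 4521, 5993, 7747, 9807, 12197
Δ²: 980, 1214, 1472, 1754, 2060, 2390
Δ³: 234, 258, 282, 306, 330
Δ⁴: 24, 24, 24, 24
The fourth differences are constant (24).
330 + 24 = 354;  2390 + 354 = 2744;  12197 + 2744 = 14941;  49353 + 14941 = 64294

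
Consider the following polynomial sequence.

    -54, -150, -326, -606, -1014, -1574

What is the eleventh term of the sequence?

-7494

-96  -176  -280  -408  -560
-80  -104  -128  -152
-24  -24  -24
The third differences are constant (-24).
-152 − 24 = -176;  -560 − 176 = -736;  -1574 − 736 = -2310
-176 − 24 = -200;  -736 − 200 = -936;  -2310 − 936 = -3246
-200 − 24 = -224;  -936 − 224 = -1160;  -3246 − 1160 = -4406
-224 − 24 = -248;  -1160 − 248 = -1408;  -4406 − 1408 = -5814
-248 − 24 = -272;  -1408 − 272 = -1680;  -5814 − 1680 = -7494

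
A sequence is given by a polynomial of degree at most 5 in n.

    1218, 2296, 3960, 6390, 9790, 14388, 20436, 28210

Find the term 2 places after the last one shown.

First differences: 1078, 1664, 2430, 3400, 4598, 6048, 7774
Second differences: 586, 766, 970, 1198, 1450, 1726
Third differences: 180, 204, 228, 252, 276
Fourth differences: 24, 24, 24, 24
The fourth differences are constant (24).
276 + 24 = 300;  1726 + 300 = 2026;  7774 + 2026 = 9800;  28210 + 9800 = 38010
300 + 24 = 324;  2026 + 324 = 2350;  9800 + 2350 = 12150;  38010 + 12150 = 50160

50160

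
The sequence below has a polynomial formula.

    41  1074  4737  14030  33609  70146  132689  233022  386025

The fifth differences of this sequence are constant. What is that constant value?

Δ: 1033, 3663, 9293, 19579, 36537, 62543, 100333, 153003
Δ²: 2630, 5630, 10286, 16958, 26006, 37790, 52670
Δ³: 3000, 4656, 6672, 9048, 11784, 14880
Δ⁴: 1656, 2016, 2376, 2736, 3096
Δ⁵: 360, 360, 360, 360

360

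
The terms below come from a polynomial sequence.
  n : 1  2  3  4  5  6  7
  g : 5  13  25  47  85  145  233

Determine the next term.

355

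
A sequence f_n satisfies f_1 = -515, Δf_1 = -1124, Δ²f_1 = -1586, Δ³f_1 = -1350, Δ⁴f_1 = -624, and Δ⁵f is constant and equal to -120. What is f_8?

-113299

Build the table forward from the leading diagonal:
D5: -120, -120, -120, -120, -120, -120, -120, -120
D4: -624, -744, -864, -984, -1104, -1224, -1344, -1464
D3: -1350, -1974, -2718, -3582, -4566, -5670, -6894, -8238
D2: -1586, -2936, -4910, -7628, -11210, -15776, -21446, -28340
D1: -1124, -2710, -5646, -10556, -18184, -29394, -45170, -66616
f: -515, -1639, -4349, -9995, -20551, -38735, -68129, -113299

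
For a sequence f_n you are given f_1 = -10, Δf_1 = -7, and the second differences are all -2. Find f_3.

-26

Build the table forward from the leading diagonal:
Second differences: -2  -2  -2
First differences: -7  -9  -11
f: -10  -17  -26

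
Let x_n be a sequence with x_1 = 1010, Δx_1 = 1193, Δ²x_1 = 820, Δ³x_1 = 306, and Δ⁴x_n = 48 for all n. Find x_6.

18475

Build the table forward from the leading diagonal:
Fourth differences: 48  48  48  48  48  48
Third differences: 306  354  402  450  498  546
Second differences: 820  1126  1480  1882  2332  2830
First differences: 1193  2013  3139  4619  6501  8833
x: 1010  2203  4216  7355  11974  18475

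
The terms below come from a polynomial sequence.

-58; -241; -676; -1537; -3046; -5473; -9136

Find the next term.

-14401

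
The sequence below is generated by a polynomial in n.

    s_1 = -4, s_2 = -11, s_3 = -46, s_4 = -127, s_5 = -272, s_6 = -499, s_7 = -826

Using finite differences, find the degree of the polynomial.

First differences: -7, -35, -81, -145, -227, -327
Second differences: -28, -46, -64, -82, -100
Third differences: -18, -18, -18, -18
The third differences are constant, so the polynomial has degree 3.

3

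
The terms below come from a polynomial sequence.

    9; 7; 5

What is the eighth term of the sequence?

Δ: -2  -2
Constant first difference = -2, so extend:
5 − 2 = 3
3 − 2 = 1
1 − 2 = -1
-1 − 2 = -3
-3 − 2 = -5

-5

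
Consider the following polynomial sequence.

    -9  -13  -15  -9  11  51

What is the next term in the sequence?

117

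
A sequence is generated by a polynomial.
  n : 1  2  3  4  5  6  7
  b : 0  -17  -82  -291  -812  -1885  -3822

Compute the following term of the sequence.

Δ: -17, -65, -209, -521, -1073, -1937
Δ²: -48, -144, -312, -552, -864
Δ³: -96, -168, -240, -312
Δ⁴: -72, -72, -72
The fourth differences are constant (-72).
-312 − 72 = -384;  -864 − 384 = -1248;  -1937 − 1248 = -3185;  -3822 − 3185 = -7007

-7007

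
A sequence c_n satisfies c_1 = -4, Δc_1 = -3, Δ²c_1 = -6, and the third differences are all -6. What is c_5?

Build the table forward from the leading diagonal:
Third differences: -6, -6, -6, -6, -6
Second differences: -6, -12, -18, -24, -30
First differences: -3, -9, -21, -39, -63
c: -4, -7, -16, -37, -76

-76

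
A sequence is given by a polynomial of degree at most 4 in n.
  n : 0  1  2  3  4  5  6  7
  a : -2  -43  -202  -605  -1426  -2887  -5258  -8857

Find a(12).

-59762

Δ: -41  -159  -403  -821  -1461  -2371  -3599
Δ²: -118  -244  -418  -640  -910  -1228
Δ³: -126  -174  -222  -270  -318
Δ⁴: -48  -48  -48  -48
Constant fourth difference = -48, so extend:
-318 − 48 = -366;  -1228 − 366 = -1594;  -3599 − 1594 = -5193;  -8857 − 5193 = -14050
-366 − 48 = -414;  -1594 − 414 = -2008;  -5193 − 2008 = -7201;  -14050 − 7201 = -21251
-414 − 48 = -462;  -2008 − 462 = -2470;  -7201 − 2470 = -9671;  -21251 − 9671 = -30922
-462 − 48 = -510;  -2470 − 510 = -2980;  -9671 − 2980 = -12651;  -30922 − 12651 = -43573
-510 − 48 = -558;  -2980 − 558 = -3538;  -12651 − 3538 = -16189;  -43573 − 16189 = -59762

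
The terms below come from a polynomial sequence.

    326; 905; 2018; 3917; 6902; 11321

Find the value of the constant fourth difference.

First differences: 579, 1113, 1899, 2985, 4419
Second differences: 534, 786, 1086, 1434
Third differences: 252, 300, 348
Fourth differences: 48, 48

48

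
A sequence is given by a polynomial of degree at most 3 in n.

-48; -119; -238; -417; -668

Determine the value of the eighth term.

-1973

First differences: -71  -119  -179  -251
Second differences: -48  -60  -72
Third differences: -12  -12
The third differences are constant (-12).
-72 − 12 = -84;  -251 − 84 = -335;  -668 − 335 = -1003
-84 − 12 = -96;  -335 − 96 = -431;  -1003 − 431 = -1434
-96 − 12 = -108;  -431 − 108 = -539;  -1434 − 539 = -1973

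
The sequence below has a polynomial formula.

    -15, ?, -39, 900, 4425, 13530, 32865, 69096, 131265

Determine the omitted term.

-90

Using the last 7 terms:
First differences: 939, 3525, 9105, 19335, 36231, 62169
Second differences: 2586, 5580, 10230, 16896, 25938
Third differences: 2994, 4650, 6666, 9042
Fourth differences: 1656, 2016, 2376
Fifth differences: 360, 360
Constant fifth difference = 360.
Extend backward: 1656 − 360 = 1296;  2994 − 1296 = 1698;  2586 − 1698 = 888;  939 − 888 = 51;  -39 − 51 = -90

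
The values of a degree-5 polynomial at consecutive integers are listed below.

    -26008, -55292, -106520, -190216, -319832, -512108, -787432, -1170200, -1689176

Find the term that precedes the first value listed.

-10712

D1: -29284, -51228, -83696, -129616, -192276, -275324, -382768, -518976
D2: -21944, -32468, -45920, -62660, -83048, -107444, -136208
D3: -10524, -13452, -16740, -20388, -24396, -28764
D4: -2928, -3288, -3648, -4008, -4368
D5: -360, -360, -360, -360
The fifth differences are constant at -360.
Work back: -2928 + 360 = -2568;  -10524 + 2568 = -7956;  -21944 + 7956 = -13988;  -29284 + 13988 = -15296;  -26008 + 15296 = -10712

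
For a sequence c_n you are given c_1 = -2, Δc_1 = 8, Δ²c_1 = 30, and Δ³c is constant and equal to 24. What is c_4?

Build the table forward from the leading diagonal:
Δ³: 24, 24, 24, 24
Δ²: 30, 54, 78, 102
Δ: 8, 38, 92, 170
c: -2, 6, 44, 136

136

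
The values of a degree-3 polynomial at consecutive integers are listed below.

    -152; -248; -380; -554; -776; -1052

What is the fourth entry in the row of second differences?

Δ: -96, -132, -174, -222, -276
Δ²: -36, -42, -48, -54
Δ³: -6, -6, -6

-54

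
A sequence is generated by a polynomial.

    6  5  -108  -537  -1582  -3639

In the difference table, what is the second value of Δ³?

First differences: -1, -113, -429, -1045, -2057
Second differences: -112, -316, -616, -1012
Third differences: -204, -300, -396
Fourth differences: -96, -96

-300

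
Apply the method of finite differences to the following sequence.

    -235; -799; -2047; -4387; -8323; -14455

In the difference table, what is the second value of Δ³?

First differences: -564, -1248, -2340, -3936, -6132
Second differences: -684, -1092, -1596, -2196
Third differences: -408, -504, -600
Fourth differences: -96, -96

-504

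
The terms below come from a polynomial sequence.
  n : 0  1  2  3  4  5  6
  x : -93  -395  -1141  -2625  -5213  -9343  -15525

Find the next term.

Δ: -302 , -746 , -1484 , -2588 , -4130 , -6182
Δ²: -444 , -738 , -1104 , -1542 , -2052
Δ³: -294 , -366 , -438 , -510
Δ⁴: -72 , -72 , -72
Fourth differences constant at -72.
-510 − 72 = -582;  -2052 − 582 = -2634;  -6182 − 2634 = -8816;  -15525 − 8816 = -24341

-24341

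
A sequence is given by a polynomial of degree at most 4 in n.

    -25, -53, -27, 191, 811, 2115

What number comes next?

-28, 26, 218, 620, 1304
54, 192, 402, 684
138, 210, 282
72, 72
Constant fourth difference = 72, so extend:
282 + 72 = 354;  684 + 354 = 1038;  1304 + 1038 = 2342;  2115 + 2342 = 4457

4457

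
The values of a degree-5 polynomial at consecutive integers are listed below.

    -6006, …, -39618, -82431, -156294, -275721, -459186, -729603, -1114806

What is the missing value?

Using the last 7 terms:
-42813  -73863  -119427  -183465  -270417  -385203
-31050  -45564  -64038  -86952  -114786
-14514  -18474  -22914  -27834
-3960  -4440  -4920
-480  -480
Constant fifth difference = -480.
Extend backward: -3960 + 480 = -3480;  -14514 + 3480 = -11034;  -31050 + 11034 = -20016;  -42813 + 20016 = -22797;  -39618 + 22797 = -16821

-16821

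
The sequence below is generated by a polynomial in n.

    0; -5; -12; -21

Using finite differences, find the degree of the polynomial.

2

D1: -5, -7, -9
D2: -2, -2
The second differences are constant, so the polynomial has degree 2.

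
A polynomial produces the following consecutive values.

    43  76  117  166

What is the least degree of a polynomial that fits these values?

Δ: 33, 41, 49
Δ²: 8, 8
The second differences are constant, so the polynomial has degree 2.

2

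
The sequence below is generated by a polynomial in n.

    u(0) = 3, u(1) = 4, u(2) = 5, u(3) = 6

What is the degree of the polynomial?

1

Δ: 1, 1, 1
The first differences are constant, so the polynomial has degree 1.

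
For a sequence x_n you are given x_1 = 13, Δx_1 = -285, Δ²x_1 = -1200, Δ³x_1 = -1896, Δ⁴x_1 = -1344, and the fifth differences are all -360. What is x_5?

Build the table forward from the leading diagonal:
Fifth differences: -360  -360  -360  -360  -360
Fourth differences: -1344  -1704  -2064  -2424  -2784
Third differences: -1896  -3240  -4944  -7008  -9432
Second differences: -1200  -3096  -6336  -11280  -18288
First differences: -285  -1485  -4581  -10917  -22197
x: 13  -272  -1757  -6338  -17255

-17255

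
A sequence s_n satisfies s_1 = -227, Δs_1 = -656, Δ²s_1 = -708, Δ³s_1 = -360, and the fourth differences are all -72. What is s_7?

-23063

Build the table forward from the leading diagonal:
D4: -72, -72, -72, -72, -72, -72, -72
D3: -360, -432, -504, -576, -648, -720, -792
D2: -708, -1068, -1500, -2004, -2580, -3228, -3948
D1: -656, -1364, -2432, -3932, -5936, -8516, -11744
s: -227, -883, -2247, -4679, -8611, -14547, -23063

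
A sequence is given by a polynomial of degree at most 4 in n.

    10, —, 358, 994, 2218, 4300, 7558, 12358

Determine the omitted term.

Using the last 6 terms:
D1: 636, 1224, 2082, 3258, 4800
D2: 588, 858, 1176, 1542
D3: 270, 318, 366
D4: 48, 48
Constant fourth difference = 48.
Extend backward: 270 − 48 = 222;  588 − 222 = 366;  636 − 366 = 270;  358 − 270 = 88

88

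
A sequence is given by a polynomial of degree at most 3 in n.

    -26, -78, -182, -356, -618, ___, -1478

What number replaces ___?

-986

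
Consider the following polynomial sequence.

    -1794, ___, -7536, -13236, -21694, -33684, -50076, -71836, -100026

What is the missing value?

-3916

Using the last 7 terms:
-5700  -8458  -11990  -16392  -21760  -28190
-2758  -3532  -4402  -5368  -6430
-774  -870  -966  -1062
-96  -96  -96
Constant fourth difference = -96.
Extend backward: -774 + 96 = -678;  -2758 + 678 = -2080;  -5700 + 2080 = -3620;  -7536 + 3620 = -3916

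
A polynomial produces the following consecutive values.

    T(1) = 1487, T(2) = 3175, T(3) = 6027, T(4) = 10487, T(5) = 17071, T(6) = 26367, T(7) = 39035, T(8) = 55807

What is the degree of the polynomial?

4

1688, 2852, 4460, 6584, 9296, 12668, 16772
1164, 1608, 2124, 2712, 3372, 4104
444, 516, 588, 660, 732
72, 72, 72, 72
The fourth differences are constant, so the polynomial has degree 4.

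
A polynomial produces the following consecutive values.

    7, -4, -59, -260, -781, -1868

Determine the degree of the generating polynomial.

Δ: -11, -55, -201, -521, -1087
Δ²: -44, -146, -320, -566
Δ³: -102, -174, -246
Δ⁴: -72, -72
The fourth differences are constant, so the polynomial has degree 4.

4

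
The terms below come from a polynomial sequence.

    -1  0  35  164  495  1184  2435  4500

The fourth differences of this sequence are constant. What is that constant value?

Δ: 1, 35, 129, 331, 689, 1251, 2065
Δ²: 34, 94, 202, 358, 562, 814
Δ³: 60, 108, 156, 204, 252
Δ⁴: 48, 48, 48, 48

48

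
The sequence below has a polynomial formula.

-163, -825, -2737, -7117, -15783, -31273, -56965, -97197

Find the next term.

-157387

First differences: -662  -1912  -4380  -8666  -15490  -25692  -40232
Second differences: -1250  -2468  -4286  -6824  -10202  -14540
Third differences: -1218  -1818  -2538  -3378  -4338
Fourth differences: -600  -720  -840  -960
Fifth differences: -120  -120  -120
Constant fifth difference = -120, so extend:
-960 − 120 = -1080;  -4338 − 1080 = -5418;  -14540 − 5418 = -19958;  -40232 − 19958 = -60190;  -97197 − 60190 = -157387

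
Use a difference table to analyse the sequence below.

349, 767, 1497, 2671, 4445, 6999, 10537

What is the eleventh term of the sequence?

39449

D1: 418 , 730 , 1174 , 1774 , 2554 , 3538
D2: 312 , 444 , 600 , 780 , 984
D3: 132 , 156 , 180 , 204
D4: 24 , 24 , 24
Fourth differences constant at 24.
204 + 24 = 228;  984 + 228 = 1212;  3538 + 1212 = 4750;  10537 + 4750 = 15287
228 + 24 = 252;  1212 + 252 = 1464;  4750 + 1464 = 6214;  15287 + 6214 = 21501
252 + 24 = 276;  1464 + 276 = 1740;  6214 + 1740 = 7954;  21501 + 7954 = 29455
276 + 24 = 300;  1740 + 300 = 2040;  7954 + 2040 = 9994;  29455 + 9994 = 39449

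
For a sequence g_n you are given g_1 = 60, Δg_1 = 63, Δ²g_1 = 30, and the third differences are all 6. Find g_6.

Build the table forward from the leading diagonal:
Δ³: 6  6  6  6  6  6
Δ²: 30  36  42  48  54  60
Δ: 63  93  129  171  219  273
g: 60  123  216  345  516  735

735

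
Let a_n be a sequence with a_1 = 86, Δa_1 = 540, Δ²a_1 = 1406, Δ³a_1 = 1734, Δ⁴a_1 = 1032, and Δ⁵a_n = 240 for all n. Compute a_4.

7658

Build the table forward from the leading diagonal:
Fifth differences: 240, 240, 240, 240
Fourth differences: 1032, 1272, 1512, 1752
Third differences: 1734, 2766, 4038, 5550
Second differences: 1406, 3140, 5906, 9944
First differences: 540, 1946, 5086, 10992
a: 86, 626, 2572, 7658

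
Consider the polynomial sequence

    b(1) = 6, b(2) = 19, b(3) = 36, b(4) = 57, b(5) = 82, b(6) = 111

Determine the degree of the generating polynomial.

2

D1: 13, 17, 21, 25, 29
D2: 4, 4, 4, 4
The second differences are constant, so the polynomial has degree 2.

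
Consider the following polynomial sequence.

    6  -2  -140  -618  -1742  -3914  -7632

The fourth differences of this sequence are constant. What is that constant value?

-96

First differences: -8, -138, -478, -1124, -2172, -3718
Second differences: -130, -340, -646, -1048, -1546
Third differences: -210, -306, -402, -498
Fourth differences: -96, -96, -96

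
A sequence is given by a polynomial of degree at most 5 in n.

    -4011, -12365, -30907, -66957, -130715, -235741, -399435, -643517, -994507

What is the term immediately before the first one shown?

-925

D1: -8354  -18542  -36050  -63758  -105026  -163694  -244082  -350990
D2: -10188  -17508  -27708  -41268  -58668  -80388  -106908
D3: -7320  -10200  -13560  -17400  -21720  -26520
D4: -2880  -3360  -3840  -4320  -4800
D5: -480  -480  -480  -480
The fifth differences are constant at -480.
Work back: -2880 + 480 = -2400;  -7320 + 2400 = -4920;  -10188 + 4920 = -5268;  -8354 + 5268 = -3086;  -4011 + 3086 = -925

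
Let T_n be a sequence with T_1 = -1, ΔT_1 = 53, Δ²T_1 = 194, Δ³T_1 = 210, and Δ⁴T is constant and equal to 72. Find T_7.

Build the table forward from the leading diagonal:
Δ⁴: 72  72  72  72  72  72  72
Δ³: 210  282  354  426  498  570  642
Δ²: 194  404  686  1040  1466  1964  2534
Δ: 53  247  651  1337  2377  3843  5807
T: -1  52  299  950  2287  4664  8507

8507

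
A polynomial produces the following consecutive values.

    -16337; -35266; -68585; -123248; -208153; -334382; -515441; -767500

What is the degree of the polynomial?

-18929, -33319, -54663, -84905, -126229, -181059, -252059
-14390, -21344, -30242, -41324, -54830, -71000
-6954, -8898, -11082, -13506, -16170
-1944, -2184, -2424, -2664
-240, -240, -240
The fifth differences are constant, so the polynomial has degree 5.

5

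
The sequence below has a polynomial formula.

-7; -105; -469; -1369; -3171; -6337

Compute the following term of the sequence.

-11425

First differences: -98, -364, -900, -1802, -3166
Second differences: -266, -536, -902, -1364
Third differences: -270, -366, -462
Fourth differences: -96, -96
Constant fourth difference = -96, so extend:
-462 − 96 = -558;  -1364 − 558 = -1922;  -3166 − 1922 = -5088;  -6337 − 5088 = -11425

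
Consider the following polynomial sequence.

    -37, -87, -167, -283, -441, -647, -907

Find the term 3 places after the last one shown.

-2071

First differences: -50, -80, -116, -158, -206, -260
Second differences: -30, -36, -42, -48, -54
Third differences: -6, -6, -6, -6
The third differences are constant (-6).
-54 − 6 = -60;  -260 − 60 = -320;  -907 − 320 = -1227
-60 − 6 = -66;  -320 − 66 = -386;  -1227 − 386 = -1613
-66 − 6 = -72;  -386 − 72 = -458;  -1613 − 458 = -2071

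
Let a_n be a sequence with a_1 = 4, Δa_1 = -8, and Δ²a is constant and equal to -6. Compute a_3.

-18

Build the table forward from the leading diagonal:
D2: -6, -6, -6
D1: -8, -14, -20
a: 4, -4, -18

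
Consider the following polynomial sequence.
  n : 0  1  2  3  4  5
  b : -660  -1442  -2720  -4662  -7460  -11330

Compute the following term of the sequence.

-16512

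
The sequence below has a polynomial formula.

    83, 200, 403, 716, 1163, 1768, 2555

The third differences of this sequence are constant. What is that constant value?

24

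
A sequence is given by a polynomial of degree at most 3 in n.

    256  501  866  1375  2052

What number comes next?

245, 365, 509, 677
120, 144, 168
24, 24
Constant third difference = 24, so extend:
168 + 24 = 192;  677 + 192 = 869;  2052 + 869 = 2921

2921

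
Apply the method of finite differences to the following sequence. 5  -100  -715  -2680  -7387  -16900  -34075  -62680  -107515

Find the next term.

First differences: -105  -615  -1965  -4707  -9513  -17175  -28605  -44835
Second differences: -510  -1350  -2742  -4806  -7662  -11430  -16230
Third differences: -840  -1392  -2064  -2856  -3768  -4800
Fourth differences: -552  -672  -792  -912  -1032
Fifth differences: -120  -120  -120  -120
The fifth differences are constant (-120).
-1032 − 120 = -1152;  -4800 − 1152 = -5952;  -16230 − 5952 = -22182;  -44835 − 22182 = -67017;  -107515 − 67017 = -174532

-174532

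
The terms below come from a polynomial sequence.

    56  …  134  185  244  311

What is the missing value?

91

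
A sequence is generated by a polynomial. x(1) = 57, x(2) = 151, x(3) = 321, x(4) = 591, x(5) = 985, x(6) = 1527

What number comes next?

94, 170, 270, 394, 542
76, 100, 124, 148
24, 24, 24
Constant third difference = 24, so extend:
148 + 24 = 172;  542 + 172 = 714;  1527 + 714 = 2241

2241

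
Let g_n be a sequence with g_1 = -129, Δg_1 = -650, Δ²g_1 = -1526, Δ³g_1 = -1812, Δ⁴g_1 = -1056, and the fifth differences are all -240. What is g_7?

-80439

Build the table forward from the leading diagonal:
Δ⁵: -240  -240  -240  -240  -240  -240  -240
Δ⁴: -1056  -1296  -1536  -1776  -2016  -2256  -2496
Δ³: -1812  -2868  -4164  -5700  -7476  -9492  -11748
Δ²: -1526  -3338  -6206  -10370  -16070  -23546  -33038
Δ: -650  -2176  -5514  -11720  -22090  -38160  -61706
g: -129  -779  -2955  -8469  -20189  -42279  -80439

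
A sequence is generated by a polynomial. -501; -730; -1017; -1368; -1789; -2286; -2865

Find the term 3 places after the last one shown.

First differences: -229  -287  -351  -421  -497  -579
Second differences: -58  -64  -70  -76  -82
Third differences: -6  -6  -6  -6
The third differences are constant (-6).
-82 − 6 = -88;  -579 − 88 = -667;  -2865 − 667 = -3532
-88 − 6 = -94;  -667 − 94 = -761;  -3532 − 761 = -4293
-94 − 6 = -100;  -761 − 100 = -861;  -4293 − 861 = -5154

-5154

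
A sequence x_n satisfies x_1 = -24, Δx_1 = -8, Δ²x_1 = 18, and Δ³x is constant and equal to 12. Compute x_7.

Build the table forward from the leading diagonal:
Third differences: 12  12  12  12  12  12  12
Second differences: 18  30  42  54  66  78  90
First differences: -8  10  40  82  136  202  280
x: -24  -32  -22  18  100  236  438

438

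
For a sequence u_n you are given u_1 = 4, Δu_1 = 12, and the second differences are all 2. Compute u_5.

64

Build the table forward from the leading diagonal:
Δ²: 2, 2, 2, 2, 2
Δ: 12, 14, 16, 18, 20
u: 4, 16, 30, 46, 64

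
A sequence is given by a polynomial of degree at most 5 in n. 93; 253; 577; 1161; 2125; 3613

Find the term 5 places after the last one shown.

First differences: 160 , 324 , 584 , 964 , 1488
Second differences: 164 , 260 , 380 , 524
Third differences: 96 , 120 , 144
Fourth differences: 24 , 24
The fourth differences are constant (24).
144 + 24 = 168;  524 + 168 = 692;  1488 + 692 = 2180;  3613 + 2180 = 5793
168 + 24 = 192;  692 + 192 = 884;  2180 + 884 = 3064;  5793 + 3064 = 8857
192 + 24 = 216;  884 + 216 = 1100;  3064 + 1100 = 4164;  8857 + 4164 = 13021
216 + 24 = 240;  1100 + 240 = 1340;  4164 + 1340 = 5504;  13021 + 5504 = 18525
240 + 24 = 264;  1340 + 264 = 1604;  5504 + 1604 = 7108;  18525 + 7108 = 25633

25633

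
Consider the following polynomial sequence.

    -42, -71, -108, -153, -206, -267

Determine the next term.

-336

Δ: -29 , -37 , -45 , -53 , -61
Δ²: -8 , -8 , -8 , -8
Second differences constant at -8.
-61 − 8 = -69;  -267 − 69 = -336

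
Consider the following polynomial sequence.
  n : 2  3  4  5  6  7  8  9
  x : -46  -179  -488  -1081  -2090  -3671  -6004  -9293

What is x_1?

Δ: -133  -309  -593  -1009  -1581  -2333  -3289
Δ²: -176  -284  -416  -572  -752  -956
Δ³: -108  -132  -156  -180  -204
Δ⁴: -24  -24  -24  -24
The fourth differences are constant at -24.
Work back: -108 + 24 = -84;  -176 + 84 = -92;  -133 + 92 = -41;  -46 + 41 = -5

-5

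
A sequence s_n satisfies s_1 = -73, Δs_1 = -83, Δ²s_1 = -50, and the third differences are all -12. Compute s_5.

Build the table forward from the leading diagonal:
Δ³: -12  -12  -12  -12  -12
Δ²: -50  -62  -74  -86  -98
Δ: -83  -133  -195  -269  -355
s: -73  -156  -289  -484  -753

-753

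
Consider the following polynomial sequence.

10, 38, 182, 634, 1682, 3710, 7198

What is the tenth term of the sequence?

32662

Δ: 28  144  452  1048  2028  3488
Δ²: 116  308  596  980  1460
Δ³: 192  288  384  480
Δ⁴: 96  96  96
Constant fourth difference = 96, so extend:
480 + 96 = 576;  1460 + 576 = 2036;  3488 + 2036 = 5524;  7198 + 5524 = 12722
576 + 96 = 672;  2036 + 672 = 2708;  5524 + 2708 = 8232;  12722 + 8232 = 20954
672 + 96 = 768;  2708 + 768 = 3476;  8232 + 3476 = 11708;  20954 + 11708 = 32662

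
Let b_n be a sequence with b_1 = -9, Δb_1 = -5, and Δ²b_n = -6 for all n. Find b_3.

Build the table forward from the leading diagonal:
Second differences: -6, -6, -6
First differences: -5, -11, -17
b: -9, -14, -25

-25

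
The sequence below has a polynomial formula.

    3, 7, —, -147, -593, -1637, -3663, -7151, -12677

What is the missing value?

-11

Using the last 6 terms:
D1: -446  -1044  -2026  -3488  -5526
D2: -598  -982  -1462  -2038
D3: -384  -480  -576
D4: -96  -96
Constant fourth difference = -96.
Extend backward: -384 + 96 = -288;  -598 + 288 = -310;  -446 + 310 = -136;  -147 + 136 = -11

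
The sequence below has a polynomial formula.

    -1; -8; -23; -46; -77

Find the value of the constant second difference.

-8

Δ: -7, -15, -23, -31
Δ²: -8, -8, -8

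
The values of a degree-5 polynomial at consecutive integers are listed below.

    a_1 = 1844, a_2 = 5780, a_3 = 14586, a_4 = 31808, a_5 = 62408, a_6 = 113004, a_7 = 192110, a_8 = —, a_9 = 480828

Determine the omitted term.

310376

Using the first 7 terms:
3936, 8806, 17222, 30600, 50596, 79106
4870, 8416, 13378, 19996, 28510
3546, 4962, 6618, 8514
1416, 1656, 1896
240, 240
Constant fifth difference = 240.
Extend forward: 1896 + 240 = 2136;  8514 + 2136 = 10650;  28510 + 10650 = 39160;  79106 + 39160 = 118266;  192110 + 118266 = 310376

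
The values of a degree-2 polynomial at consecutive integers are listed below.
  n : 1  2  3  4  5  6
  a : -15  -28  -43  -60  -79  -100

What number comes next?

-123

-13, -15, -17, -19, -21
-2, -2, -2, -2
Constant second difference = -2, so extend:
-21 − 2 = -23;  -100 − 23 = -123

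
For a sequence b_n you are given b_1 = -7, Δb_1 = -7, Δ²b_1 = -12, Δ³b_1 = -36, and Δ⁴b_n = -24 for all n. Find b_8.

Build the table forward from the leading diagonal:
Δ⁴: -24, -24, -24, -24, -24, -24, -24, -24
Δ³: -36, -60, -84, -108, -132, -156, -180, -204
Δ²: -12, -48, -108, -192, -300, -432, -588, -768
Δ: -7, -19, -67, -175, -367, -667, -1099, -1687
b: -7, -14, -33, -100, -275, -642, -1309, -2408

-2408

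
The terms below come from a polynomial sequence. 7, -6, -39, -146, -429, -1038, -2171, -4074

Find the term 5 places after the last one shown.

-13  -33  -107  -283  -609  -1133  -1903
-20  -74  -176  -326  -524  -770
-54  -102  -150  -198  -246
-48  -48  -48  -48
Fourth differences constant at -48.
-246 − 48 = -294;  -770 − 294 = -1064;  -1903 − 1064 = -2967;  -4074 − 2967 = -7041
-294 − 48 = -342;  -1064 − 342 = -1406;  -2967 − 1406 = -4373;  -7041 − 4373 = -11414
-342 − 48 = -390;  -1406 − 390 = -1796;  -4373 − 1796 = -6169;  -11414 − 6169 = -17583
-390 − 48 = -438;  -1796 − 438 = -2234;  -6169 − 2234 = -8403;  -17583 − 8403 = -25986
-438 − 48 = -486;  -2234 − 486 = -2720;  -8403 − 2720 = -11123;  -25986 − 11123 = -37109

-37109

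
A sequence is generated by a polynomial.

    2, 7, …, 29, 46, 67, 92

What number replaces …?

16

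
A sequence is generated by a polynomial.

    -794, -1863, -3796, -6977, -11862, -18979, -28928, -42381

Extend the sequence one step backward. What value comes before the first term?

-1069  -1933  -3181  -4885  -7117  -9949  -13453
-864  -1248  -1704  -2232  -2832  -3504
-384  -456  -528  -600  -672
-72  -72  -72  -72
The fourth differences are constant at -72.
Work back: -384 + 72 = -312;  -864 + 312 = -552;  -1069 + 552 = -517;  -794 + 517 = -277

-277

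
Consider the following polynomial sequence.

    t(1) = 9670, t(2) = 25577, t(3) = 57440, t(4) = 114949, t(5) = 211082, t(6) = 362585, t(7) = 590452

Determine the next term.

920405

Δ: 15907, 31863, 57509, 96133, 151503, 227867
Δ²: 15956, 25646, 38624, 55370, 76364
Δ³: 9690, 12978, 16746, 20994
Δ⁴: 3288, 3768, 4248
Δ⁵: 480, 480
Constant fifth difference = 480, so extend:
4248 + 480 = 4728;  20994 + 4728 = 25722;  76364 + 25722 = 102086;  227867 + 102086 = 329953;  590452 + 329953 = 920405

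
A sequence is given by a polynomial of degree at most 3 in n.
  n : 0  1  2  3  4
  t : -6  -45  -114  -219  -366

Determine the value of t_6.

D1: -39, -69, -105, -147
D2: -30, -36, -42
D3: -6, -6
Constant third difference = -6, so extend:
-42 − 6 = -48;  -147 − 48 = -195;  -366 − 195 = -561
-48 − 6 = -54;  -195 − 54 = -249;  -561 − 249 = -810

-810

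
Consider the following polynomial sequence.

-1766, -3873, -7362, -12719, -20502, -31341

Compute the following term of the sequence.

Δ: -2107 , -3489 , -5357 , -7783 , -10839
Δ²: -1382 , -1868 , -2426 , -3056
Δ³: -486 , -558 , -630
Δ⁴: -72 , -72
Fourth differences constant at -72.
-630 − 72 = -702;  -3056 − 702 = -3758;  -10839 − 3758 = -14597;  -31341 − 14597 = -45938

-45938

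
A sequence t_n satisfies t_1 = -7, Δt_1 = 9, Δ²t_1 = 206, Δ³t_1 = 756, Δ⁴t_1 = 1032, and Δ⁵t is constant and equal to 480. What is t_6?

15298

Build the table forward from the leading diagonal:
Δ⁵: 480, 480, 480, 480, 480, 480
Δ⁴: 1032, 1512, 1992, 2472, 2952, 3432
Δ³: 756, 1788, 3300, 5292, 7764, 10716
Δ²: 206, 962, 2750, 6050, 11342, 19106
Δ: 9, 215, 1177, 3927, 9977, 21319
t: -7, 2, 217, 1394, 5321, 15298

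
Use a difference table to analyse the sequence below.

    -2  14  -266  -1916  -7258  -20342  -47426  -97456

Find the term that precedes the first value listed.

-8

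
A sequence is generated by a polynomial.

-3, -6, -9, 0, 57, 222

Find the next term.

579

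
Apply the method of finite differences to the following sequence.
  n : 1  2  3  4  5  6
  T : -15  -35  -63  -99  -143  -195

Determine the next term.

-255

First differences: -20, -28, -36, -44, -52
Second differences: -8, -8, -8, -8
The second differences are constant (-8).
-52 − 8 = -60;  -195 − 60 = -255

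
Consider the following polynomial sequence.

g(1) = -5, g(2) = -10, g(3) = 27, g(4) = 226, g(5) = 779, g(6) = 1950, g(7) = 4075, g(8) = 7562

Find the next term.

12891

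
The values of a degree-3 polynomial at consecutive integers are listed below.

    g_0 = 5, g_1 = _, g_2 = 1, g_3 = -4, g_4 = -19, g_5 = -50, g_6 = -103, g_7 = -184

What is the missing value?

Using the last 6 terms:
-5  -15  -31  -53  -81
-10  -16  -22  -28
-6  -6  -6
Constant third difference = -6.
Extend backward: -10 + 6 = -4;  -5 + 4 = -1;  1 + 1 = 2

2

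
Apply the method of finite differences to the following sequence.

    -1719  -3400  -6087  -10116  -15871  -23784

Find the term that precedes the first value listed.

-756

-1681  -2687  -4029  -5755  -7913
-1006  -1342  -1726  -2158
-336  -384  -432
-48  -48
The fourth differences are constant at -48.
Work back: -336 + 48 = -288;  -1006 + 288 = -718;  -1681 + 718 = -963;  -1719 + 963 = -756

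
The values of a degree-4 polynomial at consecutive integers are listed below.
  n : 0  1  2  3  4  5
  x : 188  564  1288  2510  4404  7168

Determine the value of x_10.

Δ: 376 , 724 , 1222 , 1894 , 2764
Δ²: 348 , 498 , 672 , 870
Δ³: 150 , 174 , 198
Δ⁴: 24 , 24
Constant fourth difference = 24, so extend:
198 + 24 = 222;  870 + 222 = 1092;  2764 + 1092 = 3856;  7168 + 3856 = 11024
222 + 24 = 246;  1092 + 246 = 1338;  3856 + 1338 = 5194;  11024 + 5194 = 16218
246 + 24 = 270;  1338 + 270 = 1608;  5194 + 1608 = 6802;  16218 + 6802 = 23020
270 + 24 = 294;  1608 + 294 = 1902;  6802 + 1902 = 8704;  23020 + 8704 = 31724
294 + 24 = 318;  1902 + 318 = 2220;  8704 + 2220 = 10924;  31724 + 10924 = 42648

42648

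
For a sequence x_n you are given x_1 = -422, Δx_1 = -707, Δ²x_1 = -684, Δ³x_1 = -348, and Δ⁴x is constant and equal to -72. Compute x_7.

Build the table forward from the leading diagonal:
Fourth differences: -72, -72, -72, -72, -72, -72, -72
Third differences: -348, -420, -492, -564, -636, -708, -780
Second differences: -684, -1032, -1452, -1944, -2508, -3144, -3852
First differences: -707, -1391, -2423, -3875, -5819, -8327, -11471
x: -422, -1129, -2520, -4943, -8818, -14637, -22964

-22964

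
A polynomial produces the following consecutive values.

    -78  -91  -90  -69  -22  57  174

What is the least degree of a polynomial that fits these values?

Δ: -13, 1, 21, 47, 79, 117
Δ²: 14, 20, 26, 32, 38
Δ³: 6, 6, 6, 6
The third differences are constant, so the polynomial has degree 3.

3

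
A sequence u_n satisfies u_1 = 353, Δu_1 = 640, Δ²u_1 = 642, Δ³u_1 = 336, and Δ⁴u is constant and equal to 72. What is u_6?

Build the table forward from the leading diagonal:
Δ⁴: 72, 72, 72, 72, 72, 72
Δ³: 336, 408, 480, 552, 624, 696
Δ²: 642, 978, 1386, 1866, 2418, 3042
Δ: 640, 1282, 2260, 3646, 5512, 7930
u: 353, 993, 2275, 4535, 8181, 13693

13693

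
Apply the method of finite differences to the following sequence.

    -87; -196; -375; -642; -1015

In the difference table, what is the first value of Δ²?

D1: -109, -179, -267, -373
D2: -70, -88, -106
D3: -18, -18

-70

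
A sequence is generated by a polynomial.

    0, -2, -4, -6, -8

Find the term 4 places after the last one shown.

D1: -2, -2, -2, -2
The first differences are constant (-2).
-8 − 2 = -10
-10 − 2 = -12
-12 − 2 = -14
-14 − 2 = -16

-16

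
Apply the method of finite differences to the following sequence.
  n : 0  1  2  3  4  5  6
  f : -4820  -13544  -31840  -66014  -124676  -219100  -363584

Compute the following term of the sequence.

-575810

D1: -8724 , -18296 , -34174 , -58662 , -94424 , -144484
D2: -9572 , -15878 , -24488 , -35762 , -50060
D3: -6306 , -8610 , -11274 , -14298
D4: -2304 , -2664 , -3024
D5: -360 , -360
Fifth differences constant at -360.
-3024 − 360 = -3384;  -14298 − 3384 = -17682;  -50060 − 17682 = -67742;  -144484 − 67742 = -212226;  -363584 − 212226 = -575810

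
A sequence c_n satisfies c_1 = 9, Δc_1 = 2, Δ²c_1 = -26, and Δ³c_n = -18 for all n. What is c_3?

-13

Build the table forward from the leading diagonal:
D3: -18, -18, -18
D2: -26, -44, -62
D1: 2, -24, -68
c: 9, 11, -13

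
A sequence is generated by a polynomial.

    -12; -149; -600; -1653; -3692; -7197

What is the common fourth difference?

-96

Δ: -137, -451, -1053, -2039, -3505
Δ²: -314, -602, -986, -1466
Δ³: -288, -384, -480
Δ⁴: -96, -96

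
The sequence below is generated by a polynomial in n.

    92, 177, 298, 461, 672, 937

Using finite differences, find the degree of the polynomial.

3

D1: 85, 121, 163, 211, 265
D2: 36, 42, 48, 54
D3: 6, 6, 6
The third differences are constant, so the polynomial has degree 3.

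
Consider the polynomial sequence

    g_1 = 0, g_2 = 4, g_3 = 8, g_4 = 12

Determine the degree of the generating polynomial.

1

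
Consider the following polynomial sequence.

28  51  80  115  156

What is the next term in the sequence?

First differences: 23, 29, 35, 41
Second differences: 6, 6, 6
The second differences are constant (6).
41 + 6 = 47;  156 + 47 = 203

203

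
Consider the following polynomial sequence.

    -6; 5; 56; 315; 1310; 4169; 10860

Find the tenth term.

91245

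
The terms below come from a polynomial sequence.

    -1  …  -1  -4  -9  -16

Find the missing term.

0

Using the last 4 terms:
First differences: -3  -5  -7
Second differences: -2  -2
Constant second difference = -2.
Extend backward: -3 + 2 = -1;  -1 + 1 = 0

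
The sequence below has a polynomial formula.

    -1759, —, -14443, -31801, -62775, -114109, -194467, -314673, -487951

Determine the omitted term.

-5637

Using the last 7 terms:
First differences: -17358  -30974  -51334  -80358  -120206  -173278
Second differences: -13616  -20360  -29024  -39848  -53072
Third differences: -6744  -8664  -10824  -13224
Fourth differences: -1920  -2160  -2400
Fifth differences: -240  -240
Constant fifth difference = -240.
Extend backward: -1920 + 240 = -1680;  -6744 + 1680 = -5064;  -13616 + 5064 = -8552;  -17358 + 8552 = -8806;  -14443 + 8806 = -5637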